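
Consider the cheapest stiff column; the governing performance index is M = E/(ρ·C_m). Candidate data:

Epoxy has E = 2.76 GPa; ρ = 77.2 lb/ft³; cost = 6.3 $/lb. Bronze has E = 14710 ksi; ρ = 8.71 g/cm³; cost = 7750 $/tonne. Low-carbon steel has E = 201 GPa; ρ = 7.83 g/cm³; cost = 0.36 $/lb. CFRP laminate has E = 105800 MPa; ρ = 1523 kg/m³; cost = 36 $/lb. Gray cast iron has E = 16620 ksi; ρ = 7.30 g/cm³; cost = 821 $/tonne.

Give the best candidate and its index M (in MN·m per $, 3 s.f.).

low-carbon steel, M = 32.3 MN·m per $

Convert each candidate to consistent units, then evaluate M:
  epoxy: E = 2.760 GPa, ρ = 1237 kg/m³, cost = 13.89 $/kg
  bronze: E = 101.4 GPa, ρ = 8710 kg/m³, cost = 7.750 $/kg
  low-carbon steel: E = 201.0 GPa, ρ = 7830 kg/m³, cost = 0.7937 $/kg
  CFRP laminate: E = 105.8 GPa, ρ = 1523 kg/m³, cost = 79.37 $/kg
  gray cast iron: E = 114.6 GPa, ρ = 7300 kg/m³, cost = 0.8210 $/kg
  low-carbon steel: M = 32.3 MN·m per $
  gray cast iron: M = 19.1 MN·m per $
  bronze: M = 1.50 MN·m per $
  CFRP laminate: M = 0.875 MN·m per $
  epoxy: M = 0.161 MN·m per $
Low-carbon steel ranks first.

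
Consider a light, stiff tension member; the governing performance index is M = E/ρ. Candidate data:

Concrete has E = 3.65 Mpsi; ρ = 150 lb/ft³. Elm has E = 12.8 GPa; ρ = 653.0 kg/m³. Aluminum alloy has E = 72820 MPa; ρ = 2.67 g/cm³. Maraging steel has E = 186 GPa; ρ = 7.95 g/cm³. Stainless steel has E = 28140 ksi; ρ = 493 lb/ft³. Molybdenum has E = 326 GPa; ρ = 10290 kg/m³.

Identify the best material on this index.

Putting every candidate on a common basis:
  concrete: E = 25.17 GPa, ρ = 2403 kg/m³
  elm: E = 12.80 GPa, ρ = 653.0 kg/m³
  aluminum alloy: E = 72.82 GPa, ρ = 2670 kg/m³
  maraging steel: E = 186.0 GPa, ρ = 7950 kg/m³
  stainless steel: E = 194.0 GPa, ρ = 7897 kg/m³
  molybdenum: E = 326.0 GPa, ρ = 10290 kg/m³
  molybdenum: M = 31.7 MN·m/kg
  aluminum alloy: M = 27.3 MN·m/kg
  stainless steel: M = 24.6 MN·m/kg
  maraging steel: M = 23.4 MN·m/kg
  elm: M = 19.6 MN·m/kg
  concrete: M = 10.5 MN·m/kg
Molybdenum has the largest M.

molybdenum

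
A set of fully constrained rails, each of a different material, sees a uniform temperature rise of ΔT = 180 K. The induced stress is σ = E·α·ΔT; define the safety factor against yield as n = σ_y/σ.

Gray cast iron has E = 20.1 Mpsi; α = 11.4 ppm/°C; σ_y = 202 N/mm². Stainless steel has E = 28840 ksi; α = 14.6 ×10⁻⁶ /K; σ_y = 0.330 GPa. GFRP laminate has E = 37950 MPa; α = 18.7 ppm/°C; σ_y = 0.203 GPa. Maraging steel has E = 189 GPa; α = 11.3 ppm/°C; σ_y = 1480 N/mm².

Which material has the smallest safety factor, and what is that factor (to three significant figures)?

stainless steel, n = 0.632

In consistent units (E in GPa, α in ×10⁻⁶/K, σ_y in MPa):
  gray cast iron: E = 138.6, α = 11.4, σ_y = 202.0 → σ = 284 MPa, n = 0.710
  stainless steel: E = 198.8, α = 14.6, σ_y = 330.0 → σ = 523 MPa, n = 0.632
  GFRP laminate: E = 37.95, α = 18.7, σ_y = 203.0 → σ = 128 MPa, n = 1.59
  maraging steel: E = 189.0, α = 11.3, σ_y = 1480 → σ = 384 MPa, n = 3.85
Smallest n: stainless steel with n = 0.632.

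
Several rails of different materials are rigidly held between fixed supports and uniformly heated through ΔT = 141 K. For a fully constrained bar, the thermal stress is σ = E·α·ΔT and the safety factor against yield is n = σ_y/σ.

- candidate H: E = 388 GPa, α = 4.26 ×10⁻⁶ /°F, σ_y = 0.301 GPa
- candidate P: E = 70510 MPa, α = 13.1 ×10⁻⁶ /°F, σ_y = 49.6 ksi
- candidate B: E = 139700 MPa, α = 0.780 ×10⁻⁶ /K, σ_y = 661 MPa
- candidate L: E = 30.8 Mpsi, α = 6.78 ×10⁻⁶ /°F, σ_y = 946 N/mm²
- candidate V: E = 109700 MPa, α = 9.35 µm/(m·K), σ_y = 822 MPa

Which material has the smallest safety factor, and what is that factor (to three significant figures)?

With everything in SI (GPa, ×10⁻⁶/K, MPa):
  candidate H: E = 388.0, α = 7.67, σ_y = 301.0 → σ = 420 MPa, n = 0.718
  candidate P: E = 70.51, α = 23.6, σ_y = 342.0 → σ = 234 MPa, n = 1.46
  candidate B: E = 139.7, α = 0.780, σ_y = 661.0 → σ = 15.4 MPa, n = 43.0
  candidate L: E = 212.4, α = 12.2, σ_y = 946.0 → σ = 365 MPa, n = 2.59
  candidate V: E = 109.7, α = 9.35, σ_y = 822.0 → σ = 145 MPa, n = 5.68
The minimum is candidate H at n = 0.718.

candidate H, n = 0.718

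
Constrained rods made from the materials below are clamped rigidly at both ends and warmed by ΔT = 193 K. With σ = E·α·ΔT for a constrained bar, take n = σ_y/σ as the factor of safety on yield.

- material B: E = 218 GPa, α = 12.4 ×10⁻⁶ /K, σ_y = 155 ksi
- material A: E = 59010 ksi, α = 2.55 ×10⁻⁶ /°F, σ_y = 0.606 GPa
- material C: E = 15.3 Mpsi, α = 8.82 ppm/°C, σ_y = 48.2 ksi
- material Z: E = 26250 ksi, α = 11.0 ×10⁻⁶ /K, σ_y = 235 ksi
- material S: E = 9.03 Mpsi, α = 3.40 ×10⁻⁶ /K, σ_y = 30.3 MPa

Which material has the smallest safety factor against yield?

With everything in SI (GPa, ×10⁻⁶/K, MPa):
  material B: E = 218.0, α = 12.4, σ_y = 1069 → σ = 522 MPa, n = 2.05
  material A: E = 406.9, α = 4.59, σ_y = 606.0 → σ = 360 MPa, n = 1.68
  material C: E = 105.5, α = 8.82, σ_y = 332.3 → σ = 180 MPa, n = 1.85
  material Z: E = 181.0, α = 11.0, σ_y = 1620 → σ = 384 MPa, n = 4.22
  material S: E = 62.26, α = 3.40, σ_y = 30.30 → σ = 40.9 MPa, n = 0.742
The minimum is material S at n = 0.742.

material S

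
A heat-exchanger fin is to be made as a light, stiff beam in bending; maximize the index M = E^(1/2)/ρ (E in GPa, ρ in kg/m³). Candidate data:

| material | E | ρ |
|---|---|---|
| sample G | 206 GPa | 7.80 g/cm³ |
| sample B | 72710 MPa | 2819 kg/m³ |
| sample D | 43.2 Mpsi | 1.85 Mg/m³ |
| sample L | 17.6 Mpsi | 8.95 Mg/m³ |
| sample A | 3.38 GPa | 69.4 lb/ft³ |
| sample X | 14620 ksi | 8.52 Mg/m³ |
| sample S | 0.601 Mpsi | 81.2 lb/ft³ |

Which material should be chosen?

Putting every candidate on a common basis:
  sample G: E = 206.0 GPa, ρ = 7800 kg/m³
  sample B: E = 72.71 GPa, ρ = 2819 kg/m³
  sample D: E = 297.9 GPa, ρ = 1850 kg/m³
  sample L: E = 121.3 GPa, ρ = 8950 kg/m³
  sample A: E = 3.380 GPa, ρ = 1112 kg/m³
  sample X: E = 100.8 GPa, ρ = 8520 kg/m³
  sample S: E = 4.144 GPa, ρ = 1301 kg/m³
  sample D: M = 9.33×10⁻³
  sample B: M = 3.02×10⁻³
  sample G: M = 1.84×10⁻³
  sample A: M = 1.65×10⁻³
  sample S: M = 1.57×10⁻³
  sample L: M = 1.23×10⁻³
  sample X: M = 1.18×10⁻³
Highest index: sample D.

sample D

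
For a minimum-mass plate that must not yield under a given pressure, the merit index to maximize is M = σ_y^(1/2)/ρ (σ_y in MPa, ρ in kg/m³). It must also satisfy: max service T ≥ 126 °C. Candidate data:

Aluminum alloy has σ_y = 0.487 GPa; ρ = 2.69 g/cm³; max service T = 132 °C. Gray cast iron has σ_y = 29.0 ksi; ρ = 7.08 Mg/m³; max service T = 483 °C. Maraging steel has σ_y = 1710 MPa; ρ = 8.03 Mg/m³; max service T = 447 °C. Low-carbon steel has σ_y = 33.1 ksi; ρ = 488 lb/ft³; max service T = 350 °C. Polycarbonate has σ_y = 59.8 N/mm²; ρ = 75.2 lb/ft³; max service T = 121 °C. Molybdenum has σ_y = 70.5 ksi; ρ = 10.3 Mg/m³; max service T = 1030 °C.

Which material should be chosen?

aluminum alloy

Screen on constraints: max service T ≥ 126 °C. Survivors: aluminum alloy, gray cast iron, maraging steel, low-carbon steel, molybdenum.
Putting every candidate on a common basis:
  aluminum alloy: σ_y = 487.0 MPa, ρ = 2690 kg/m³
  gray cast iron: σ_y = 199.9 MPa, ρ = 7080 kg/m³
  maraging steel: σ_y = 1710 MPa, ρ = 8030 kg/m³
  low-carbon steel: σ_y = 228.2 MPa, ρ = 7817 kg/m³
  molybdenum: σ_y = 486.1 MPa, ρ = 10300 kg/m³
  aluminum alloy: M = 8.20×10⁻³
  maraging steel: M = 5.15×10⁻³
  molybdenum: M = 2.14×10⁻³
  gray cast iron: M = 2.00×10⁻³
  low-carbon steel: M = 1.93×10⁻³
Aluminum alloy has the largest M.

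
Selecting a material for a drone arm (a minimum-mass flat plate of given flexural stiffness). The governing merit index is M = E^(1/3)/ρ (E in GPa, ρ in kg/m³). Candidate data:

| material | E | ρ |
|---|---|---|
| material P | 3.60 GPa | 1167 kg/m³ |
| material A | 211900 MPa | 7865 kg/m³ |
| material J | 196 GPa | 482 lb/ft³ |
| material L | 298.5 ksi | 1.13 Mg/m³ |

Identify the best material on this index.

Putting every candidate on a common basis:
  material P: E = 3.600 GPa, ρ = 1167 kg/m³
  material A: E = 211.9 GPa, ρ = 7865 kg/m³
  material J: E = 196.0 GPa, ρ = 7721 kg/m³
  material L: E = 2.058 GPa, ρ = 1130 kg/m³
  material P: M = 1.31×10⁻³
  material L: M = 1.13×10⁻³
  material A: M = 0.758×10⁻³
  material J: M = 0.752×10⁻³
Material P ranks first.

material P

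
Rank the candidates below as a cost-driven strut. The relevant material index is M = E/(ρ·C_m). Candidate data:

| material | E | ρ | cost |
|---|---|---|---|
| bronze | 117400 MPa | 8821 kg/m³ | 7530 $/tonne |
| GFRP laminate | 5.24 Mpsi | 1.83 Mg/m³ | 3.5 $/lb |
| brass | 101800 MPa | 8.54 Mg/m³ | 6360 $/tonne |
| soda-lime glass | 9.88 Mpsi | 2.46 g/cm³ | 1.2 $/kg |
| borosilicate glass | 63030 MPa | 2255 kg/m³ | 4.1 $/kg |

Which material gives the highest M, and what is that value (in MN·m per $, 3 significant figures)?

soda-lime glass, M = 23.1 MN·m per $

Normalizing units and computing the index:
  bronze: E = 117.4 GPa, ρ = 8821 kg/m³, cost = 7.530 $/kg
  GFRP laminate: E = 36.13 GPa, ρ = 1830 kg/m³, cost = 7.716 $/kg
  brass: E = 101.8 GPa, ρ = 8540 kg/m³, cost = 6.360 $/kg
  soda-lime glass: E = 68.12 GPa, ρ = 2460 kg/m³, cost = 1.200 $/kg
  borosilicate glass: E = 63.03 GPa, ρ = 2255 kg/m³, cost = 4.100 $/kg
  soda-lime glass: M = 23.1 MN·m per $
  borosilicate glass: M = 6.82 MN·m per $
  GFRP laminate: M = 2.56 MN·m per $
  brass: M = 1.87 MN·m per $
  bronze: M = 1.77 MN·m per $
Soda-lime glass has the largest M.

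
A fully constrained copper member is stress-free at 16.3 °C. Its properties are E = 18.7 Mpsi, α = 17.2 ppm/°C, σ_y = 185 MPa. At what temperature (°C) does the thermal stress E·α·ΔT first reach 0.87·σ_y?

E = 18.7 Mpsi = 128.9 GPa.
E·α·ΔT = 160.9 MPa ⇒ ΔT = 160.9 / (128.9×10³ × 17.2×10⁻⁶) = 72.58 K.
T = 16.3 + 72.58 = 88.88 °C.

88.9 °C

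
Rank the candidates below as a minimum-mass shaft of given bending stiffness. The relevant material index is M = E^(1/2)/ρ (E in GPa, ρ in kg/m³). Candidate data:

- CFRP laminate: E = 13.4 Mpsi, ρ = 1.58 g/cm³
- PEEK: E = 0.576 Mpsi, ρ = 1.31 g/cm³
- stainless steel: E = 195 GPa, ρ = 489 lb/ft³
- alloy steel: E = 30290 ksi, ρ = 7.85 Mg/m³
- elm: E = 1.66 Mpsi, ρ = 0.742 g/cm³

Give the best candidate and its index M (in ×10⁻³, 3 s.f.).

Putting every candidate on a common basis:
  CFRP laminate: E = 92.39 GPa, ρ = 1580 kg/m³
  PEEK: E = 3.971 GPa, ρ = 1310 kg/m³
  stainless steel: E = 195.0 GPa, ρ = 7833 kg/m³
  alloy steel: E = 208.8 GPa, ρ = 7850 kg/m³
  elm: E = 11.45 GPa, ρ = 742.0 kg/m³
  CFRP laminate: M = 6.08×10⁻³
  elm: M = 4.56×10⁻³
  alloy steel: M = 1.84×10⁻³
  stainless steel: M = 1.78×10⁻³
  PEEK: M = 1.52×10⁻³
CFRP laminate has the largest M.

CFRP laminate, M = 6.08×10⁻³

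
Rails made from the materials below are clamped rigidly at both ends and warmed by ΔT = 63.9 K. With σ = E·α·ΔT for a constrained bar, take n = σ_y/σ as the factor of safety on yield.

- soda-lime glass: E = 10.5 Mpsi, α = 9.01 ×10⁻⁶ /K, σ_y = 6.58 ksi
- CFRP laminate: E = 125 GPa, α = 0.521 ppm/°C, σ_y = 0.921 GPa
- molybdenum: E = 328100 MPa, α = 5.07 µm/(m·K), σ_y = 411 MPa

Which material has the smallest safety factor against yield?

With everything in SI (GPa, ×10⁻⁶/K, MPa):
  soda-lime glass: E = 72.39, α = 9.01, σ_y = 45.37 → σ = 41.7 MPa, n = 1.09
  CFRP laminate: E = 125.0, α = 0.521, σ_y = 921.0 → σ = 4.16 MPa, n = 221
  molybdenum: E = 328.1, α = 5.07, σ_y = 411.0 → σ = 106 MPa, n = 3.87
Smallest n: soda-lime glass with n = 1.09.

soda-lime glass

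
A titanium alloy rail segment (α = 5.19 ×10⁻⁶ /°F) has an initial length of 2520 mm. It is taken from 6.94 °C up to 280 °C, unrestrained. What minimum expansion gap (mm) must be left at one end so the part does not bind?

Convert α: 5.19×10⁻⁶/°F × (9/5) = 9.34×10⁻⁶/K.
ΔT = 280 − 6.94 = 273.1 K.
ΔL = α·L₀·ΔT = 9.34×10⁻⁶ × 2520 mm × 273.1 K = 6.43 mm.

6.43 mm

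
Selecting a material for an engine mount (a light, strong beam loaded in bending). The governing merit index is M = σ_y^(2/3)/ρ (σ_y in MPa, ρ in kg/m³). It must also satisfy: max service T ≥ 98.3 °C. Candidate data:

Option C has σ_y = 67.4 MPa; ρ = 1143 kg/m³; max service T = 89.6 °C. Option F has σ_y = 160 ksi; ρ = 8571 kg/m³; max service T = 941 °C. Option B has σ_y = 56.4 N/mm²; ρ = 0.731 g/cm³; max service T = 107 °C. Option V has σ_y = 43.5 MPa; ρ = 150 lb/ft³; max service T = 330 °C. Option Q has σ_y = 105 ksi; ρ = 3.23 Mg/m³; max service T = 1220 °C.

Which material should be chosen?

option Q

Screen on constraints: max service T ≥ 98.3 °C. Survivors: option F, option B, option V, option Q.
Convert each candidate to consistent units, then evaluate M:
  option F: σ_y = 1103 MPa, ρ = 8571 kg/m³
  option B: σ_y = 56.40 MPa, ρ = 731.0 kg/m³
  option V: σ_y = 43.50 MPa, ρ = 2403 kg/m³
  option Q: σ_y = 723.9 MPa, ρ = 3230 kg/m³
  option Q: M = 25.0×10⁻³
  option B: M = 20.1×10⁻³
  option F: M = 12.5×10⁻³
  option V: M = 5.15×10⁻³
The maximum is for option Q.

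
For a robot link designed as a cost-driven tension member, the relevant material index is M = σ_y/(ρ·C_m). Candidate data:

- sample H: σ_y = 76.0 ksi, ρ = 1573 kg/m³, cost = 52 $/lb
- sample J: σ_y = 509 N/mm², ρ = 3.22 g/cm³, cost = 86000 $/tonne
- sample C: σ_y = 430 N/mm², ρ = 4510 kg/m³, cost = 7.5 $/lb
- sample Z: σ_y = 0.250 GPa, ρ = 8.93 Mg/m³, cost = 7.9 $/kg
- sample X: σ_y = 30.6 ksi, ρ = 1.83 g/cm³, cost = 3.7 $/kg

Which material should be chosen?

Convert each candidate to consistent units, then evaluate M:
  sample H: σ_y = 524.0 MPa, ρ = 1573 kg/m³, cost = 114.6 $/kg
  sample J: σ_y = 509.0 MPa, ρ = 3220 kg/m³, cost = 86.00 $/kg
  sample C: σ_y = 430.0 MPa, ρ = 4510 kg/m³, cost = 16.53 $/kg
  sample Z: σ_y = 250.0 MPa, ρ = 8930 kg/m³, cost = 7.900 $/kg
  sample X: σ_y = 211.0 MPa, ρ = 1830 kg/m³, cost = 3.700 $/kg
  sample X: M = 31.2 kN·m per $
  sample C: M = 5.77 kN·m per $
  sample Z: M = 3.54 kN·m per $
  sample H: M = 2.91 kN·m per $
  sample J: M = 1.84 kN·m per $
The maximum is for sample X.

sample X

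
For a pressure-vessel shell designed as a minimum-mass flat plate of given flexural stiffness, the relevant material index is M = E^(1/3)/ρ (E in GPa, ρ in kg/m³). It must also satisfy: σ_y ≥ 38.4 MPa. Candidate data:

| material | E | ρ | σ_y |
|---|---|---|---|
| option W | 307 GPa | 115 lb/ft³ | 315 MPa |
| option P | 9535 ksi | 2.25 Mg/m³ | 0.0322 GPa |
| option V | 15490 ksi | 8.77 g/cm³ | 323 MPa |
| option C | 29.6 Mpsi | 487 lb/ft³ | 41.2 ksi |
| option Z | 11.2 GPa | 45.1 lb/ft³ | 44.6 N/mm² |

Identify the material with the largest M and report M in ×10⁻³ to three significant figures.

option W, M = 3.66×10⁻³

Screen on constraints: σ_y ≥ 38.4 MPa. Survivors: option W, option V, option C, option Z.
In SI units:
  option W: E = 307.0 GPa, ρ = 1842 kg/m³
  option V: E = 106.8 GPa, ρ = 8770 kg/m³
  option C: E = 204.1 GPa, ρ = 7801 kg/m³
  option Z: E = 11.20 GPa, ρ = 722.4 kg/m³
  option W: M = 3.66×10⁻³
  option Z: M = 3.10×10⁻³
  option C: M = 0.755×10⁻³
  option V: M = 0.541×10⁻³
Option W ranks first.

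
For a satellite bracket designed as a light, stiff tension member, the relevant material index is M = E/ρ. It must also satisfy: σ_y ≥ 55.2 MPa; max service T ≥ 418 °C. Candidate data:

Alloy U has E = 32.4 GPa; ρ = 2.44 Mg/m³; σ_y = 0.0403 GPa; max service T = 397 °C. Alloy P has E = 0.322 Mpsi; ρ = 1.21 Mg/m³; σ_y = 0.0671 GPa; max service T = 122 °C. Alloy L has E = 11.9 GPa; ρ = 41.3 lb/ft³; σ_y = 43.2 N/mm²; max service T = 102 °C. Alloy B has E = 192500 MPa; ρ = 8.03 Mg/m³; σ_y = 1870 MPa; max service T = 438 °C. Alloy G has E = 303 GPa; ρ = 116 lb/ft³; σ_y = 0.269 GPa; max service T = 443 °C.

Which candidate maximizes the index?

alloy G

Screen on constraints: σ_y ≥ 55.2 MPa; max service T ≥ 418 °C. Survivors: alloy B, alloy G.
Convert each candidate to consistent units, then evaluate M:
  alloy B: E = 192.5 GPa, ρ = 8030 kg/m³
  alloy G: E = 303.0 GPa, ρ = 1858 kg/m³
  alloy G: M = 163 MN·m/kg
  alloy B: M = 24.0 MN·m/kg
Alloy G has the largest M.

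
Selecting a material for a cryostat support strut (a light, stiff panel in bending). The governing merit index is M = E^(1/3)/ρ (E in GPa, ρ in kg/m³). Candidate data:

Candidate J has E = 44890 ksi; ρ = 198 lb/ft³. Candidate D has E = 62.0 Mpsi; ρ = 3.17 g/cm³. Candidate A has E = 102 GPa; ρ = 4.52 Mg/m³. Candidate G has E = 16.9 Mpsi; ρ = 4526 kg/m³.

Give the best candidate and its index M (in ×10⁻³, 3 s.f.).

candidate D, M = 2.38×10⁻³

In SI units:
  candidate J: E = 309.5 GPa, ρ = 3172 kg/m³
  candidate D: E = 427.5 GPa, ρ = 3170 kg/m³
  candidate A: E = 102.0 GPa, ρ = 4520 kg/m³
  candidate G: E = 116.5 GPa, ρ = 4526 kg/m³
  candidate D: M = 2.38×10⁻³
  candidate J: M = 2.13×10⁻³
  candidate G: M = 1.08×10⁻³
  candidate A: M = 1.03×10⁻³
Candidate D has the largest M.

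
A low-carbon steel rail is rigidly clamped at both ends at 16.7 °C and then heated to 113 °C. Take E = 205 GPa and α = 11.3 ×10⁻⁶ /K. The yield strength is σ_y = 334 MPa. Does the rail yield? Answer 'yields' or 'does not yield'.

does not yield

ΔT = 96.30 K. Constrained thermal stress σ = E·α·ΔT = 205.0×10³ MPa × 11.3×10⁻⁶ × 96.30 = 223 MPa (compressive).
Compare to σ_y = 334 MPa: σ < σ_y, so it does not yield.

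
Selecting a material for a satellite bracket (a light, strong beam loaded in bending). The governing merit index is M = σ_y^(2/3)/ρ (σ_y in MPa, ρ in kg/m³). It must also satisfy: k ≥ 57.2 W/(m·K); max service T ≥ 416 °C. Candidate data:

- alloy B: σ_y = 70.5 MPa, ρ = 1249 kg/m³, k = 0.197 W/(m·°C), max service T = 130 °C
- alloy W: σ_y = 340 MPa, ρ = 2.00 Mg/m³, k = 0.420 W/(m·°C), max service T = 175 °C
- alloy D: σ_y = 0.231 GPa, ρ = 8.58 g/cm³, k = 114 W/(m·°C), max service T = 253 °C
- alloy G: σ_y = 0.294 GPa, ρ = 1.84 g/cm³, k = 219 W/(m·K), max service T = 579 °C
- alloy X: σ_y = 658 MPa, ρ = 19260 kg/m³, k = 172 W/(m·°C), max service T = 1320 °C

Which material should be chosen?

Screen on constraints: k ≥ 57.2 W/(m·K); max service T ≥ 416 °C. Survivors: alloy G, alloy X.
Normalizing units and computing the index:
  alloy G: σ_y = 294.0 MPa, ρ = 1840 kg/m³
  alloy X: σ_y = 658.0 MPa, ρ = 19260 kg/m³
  alloy G: M = 24.0×10⁻³
  alloy X: M = 3.93×10⁻³
The maximum is for alloy G.

alloy G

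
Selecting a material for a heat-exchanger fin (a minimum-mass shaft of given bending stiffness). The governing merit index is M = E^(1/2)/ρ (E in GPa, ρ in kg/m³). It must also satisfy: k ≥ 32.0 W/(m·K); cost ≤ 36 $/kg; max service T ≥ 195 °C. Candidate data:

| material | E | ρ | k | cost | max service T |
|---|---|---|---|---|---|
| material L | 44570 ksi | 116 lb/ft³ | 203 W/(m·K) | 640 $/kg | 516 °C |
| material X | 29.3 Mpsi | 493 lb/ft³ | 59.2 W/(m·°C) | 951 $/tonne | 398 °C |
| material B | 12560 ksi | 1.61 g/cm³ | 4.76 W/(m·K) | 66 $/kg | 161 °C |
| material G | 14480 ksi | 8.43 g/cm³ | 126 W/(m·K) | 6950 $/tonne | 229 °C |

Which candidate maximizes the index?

Screen on constraints: k ≥ 32.0 W/(m·K); cost ≤ 36 $/kg; max service T ≥ 195 °C. Survivors: material X, material G.
In SI units:
  material X: E = 202.0 GPa, ρ = 7897 kg/m³
  material G: E = 99.84 GPa, ρ = 8430 kg/m³
  material X: M = 1.80×10⁻³
  material G: M = 1.19×10⁻³
The maximum is for material X.

material X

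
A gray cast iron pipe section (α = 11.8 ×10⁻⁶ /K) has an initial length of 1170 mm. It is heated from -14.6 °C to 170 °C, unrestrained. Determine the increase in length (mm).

ΔT = 170 − (-14.6) = 184.6 K.
ΔL = α·L₀·ΔT = 11.8×10⁻⁶ × 1170 mm × 184.6 K = 2.55 mm.

2.55 mm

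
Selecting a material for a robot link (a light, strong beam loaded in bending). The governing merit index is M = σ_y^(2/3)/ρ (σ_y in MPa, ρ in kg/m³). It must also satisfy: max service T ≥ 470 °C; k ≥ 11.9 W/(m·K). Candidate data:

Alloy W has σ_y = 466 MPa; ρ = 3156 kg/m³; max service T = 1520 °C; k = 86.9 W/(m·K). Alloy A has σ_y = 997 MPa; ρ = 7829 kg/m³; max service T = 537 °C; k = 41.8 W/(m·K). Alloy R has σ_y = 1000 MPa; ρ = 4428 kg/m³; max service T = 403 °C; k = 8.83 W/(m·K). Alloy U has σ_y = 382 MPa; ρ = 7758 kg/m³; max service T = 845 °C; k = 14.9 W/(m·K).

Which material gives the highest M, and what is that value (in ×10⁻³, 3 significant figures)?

alloy W, M = 19.0×10⁻³

Screen on constraints: max service T ≥ 470 °C; k ≥ 11.9 W/(m·K). Survivors: alloy W, alloy A, alloy U.
Computing M directly (units already consistent):
  alloy W: M = 19.0×10⁻³
  alloy A: M = 12.7×10⁻³
  alloy U: M = 6.79×10⁻³
The maximum is for alloy W.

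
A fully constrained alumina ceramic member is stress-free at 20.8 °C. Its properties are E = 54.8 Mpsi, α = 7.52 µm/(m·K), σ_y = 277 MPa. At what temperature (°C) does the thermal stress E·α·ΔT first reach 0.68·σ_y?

E = 54.8 Mpsi = 377.8 GPa.
E·α·ΔT = 188.4 MPa ⇒ ΔT = 188.4 / (377.8×10³ × 7.52×10⁻⁶) = 66.29 K.
T = 20.8 + 66.29 = 87.09 °C.

87.1 °C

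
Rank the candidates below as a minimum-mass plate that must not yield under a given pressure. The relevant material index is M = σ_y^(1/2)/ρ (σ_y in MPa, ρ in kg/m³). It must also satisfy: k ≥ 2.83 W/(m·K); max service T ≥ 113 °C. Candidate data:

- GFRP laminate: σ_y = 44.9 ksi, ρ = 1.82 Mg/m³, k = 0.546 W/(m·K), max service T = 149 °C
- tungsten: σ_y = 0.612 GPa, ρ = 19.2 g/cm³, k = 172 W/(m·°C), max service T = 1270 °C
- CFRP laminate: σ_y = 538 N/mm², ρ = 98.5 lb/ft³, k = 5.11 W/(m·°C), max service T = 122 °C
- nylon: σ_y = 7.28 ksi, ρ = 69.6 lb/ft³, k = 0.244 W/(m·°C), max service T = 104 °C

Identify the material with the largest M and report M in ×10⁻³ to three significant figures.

Screen on constraints: k ≥ 2.83 W/(m·K); max service T ≥ 113 °C. Survivors: tungsten, CFRP laminate.
Convert each candidate to consistent units, then evaluate M:
  tungsten: σ_y = 612.0 MPa, ρ = 19200 kg/m³
  CFRP laminate: σ_y = 538.0 MPa, ρ = 1578 kg/m³
  CFRP laminate: M = 14.7×10⁻³
  tungsten: M = 1.29×10⁻³
The maximum is for CFRP laminate.

CFRP laminate, M = 14.7×10⁻³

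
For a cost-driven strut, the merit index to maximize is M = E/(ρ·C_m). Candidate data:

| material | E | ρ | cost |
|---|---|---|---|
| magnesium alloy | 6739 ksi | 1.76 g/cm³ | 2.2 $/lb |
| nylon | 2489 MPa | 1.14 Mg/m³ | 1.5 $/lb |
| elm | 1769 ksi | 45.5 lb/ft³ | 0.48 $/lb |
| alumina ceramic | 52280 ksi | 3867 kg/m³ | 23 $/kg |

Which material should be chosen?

Normalizing units and computing the index:
  magnesium alloy: E = 46.46 GPa, ρ = 1760 kg/m³, cost = 4.850 $/kg
  nylon: E = 2.489 GPa, ρ = 1140 kg/m³, cost = 3.307 $/kg
  elm: E = 12.20 GPa, ρ = 728.8 kg/m³, cost = 1.058 $/kg
  alumina ceramic: E = 360.5 GPa, ρ = 3867 kg/m³, cost = 23.00 $/kg
  elm: M = 15.8 MN·m per $
  magnesium alloy: M = 5.44 MN·m per $
  alumina ceramic: M = 4.05 MN·m per $
  nylon: M = 0.660 MN·m per $
Elm ranks first.

elm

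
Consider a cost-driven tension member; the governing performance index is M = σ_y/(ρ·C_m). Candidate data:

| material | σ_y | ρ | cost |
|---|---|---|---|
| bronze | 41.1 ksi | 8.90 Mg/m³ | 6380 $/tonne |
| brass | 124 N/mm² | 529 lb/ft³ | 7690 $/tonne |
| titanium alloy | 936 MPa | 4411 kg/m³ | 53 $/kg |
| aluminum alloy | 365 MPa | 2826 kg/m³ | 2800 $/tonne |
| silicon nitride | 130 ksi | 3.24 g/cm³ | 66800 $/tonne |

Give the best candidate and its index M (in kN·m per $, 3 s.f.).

After converting to SI:
  bronze: σ_y = 283.4 MPa, ρ = 8900 kg/m³, cost = 6.380 $/kg
  brass: σ_y = 124.0 MPa, ρ = 8474 kg/m³, cost = 7.690 $/kg
  titanium alloy: σ_y = 936.0 MPa, ρ = 4411 kg/m³, cost = 53.00 $/kg
  aluminum alloy: σ_y = 365.0 MPa, ρ = 2826 kg/m³, cost = 2.800 $/kg
  silicon nitride: σ_y = 896.3 MPa, ρ = 3240 kg/m³, cost = 66.80 $/kg
  aluminum alloy: M = 46.1 kN·m per $
  bronze: M = 4.99 kN·m per $
  silicon nitride: M = 4.14 kN·m per $
  titanium alloy: M = 4.00 kN·m per $
  brass: M = 1.90 kN·m per $
Aluminum alloy ranks first.

aluminum alloy, M = 46.1 kN·m per $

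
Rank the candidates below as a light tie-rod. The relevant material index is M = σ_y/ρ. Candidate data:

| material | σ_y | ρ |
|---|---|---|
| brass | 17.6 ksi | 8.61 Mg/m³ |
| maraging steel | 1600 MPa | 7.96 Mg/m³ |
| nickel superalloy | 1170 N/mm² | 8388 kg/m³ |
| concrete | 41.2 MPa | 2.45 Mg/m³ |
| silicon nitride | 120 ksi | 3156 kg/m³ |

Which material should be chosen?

In SI units:
  brass: σ_y = 121.3 MPa, ρ = 8610 kg/m³
  maraging steel: σ_y = 1600 MPa, ρ = 7960 kg/m³
  nickel superalloy: σ_y = 1170 MPa, ρ = 8388 kg/m³
  concrete: σ_y = 41.20 MPa, ρ = 2450 kg/m³
  silicon nitride: σ_y = 827.4 MPa, ρ = 3156 kg/m³
  silicon nitride: M = 262 kN·m/kg
  maraging steel: M = 201 kN·m/kg
  nickel superalloy: M = 139 kN·m/kg
  concrete: M = 16.8 kN·m/kg
  brass: M = 14.1 kN·m/kg
Silicon nitride has the largest M.

silicon nitride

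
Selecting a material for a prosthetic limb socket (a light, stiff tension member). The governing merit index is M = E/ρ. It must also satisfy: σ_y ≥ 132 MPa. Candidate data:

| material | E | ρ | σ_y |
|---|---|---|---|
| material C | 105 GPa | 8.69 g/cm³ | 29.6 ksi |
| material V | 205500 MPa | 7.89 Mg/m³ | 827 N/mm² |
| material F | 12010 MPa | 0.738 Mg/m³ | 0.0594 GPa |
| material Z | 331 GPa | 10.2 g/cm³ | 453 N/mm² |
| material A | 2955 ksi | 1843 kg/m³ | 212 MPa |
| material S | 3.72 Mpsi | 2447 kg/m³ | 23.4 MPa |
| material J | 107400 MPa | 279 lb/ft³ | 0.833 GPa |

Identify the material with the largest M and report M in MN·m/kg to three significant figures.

material Z, M = 32.5 MN·m/kg

Screen on constraints: σ_y ≥ 132 MPa. Survivors: material C, material V, material Z, material A, material J.
After converting to SI:
  material C: E = 105.0 GPa, ρ = 8690 kg/m³
  material V: E = 205.5 GPa, ρ = 7890 kg/m³
  material Z: E = 331.0 GPa, ρ = 10200 kg/m³
  material A: E = 20.37 GPa, ρ = 1843 kg/m³
  material J: E = 107.4 GPa, ρ = 4469 kg/m³
  material Z: M = 32.5 MN·m/kg
  material V: M = 26.0 MN·m/kg
  material J: M = 24.0 MN·m/kg
  material C: M = 12.1 MN·m/kg
  material A: M = 11.1 MN·m/kg
Highest index: material Z.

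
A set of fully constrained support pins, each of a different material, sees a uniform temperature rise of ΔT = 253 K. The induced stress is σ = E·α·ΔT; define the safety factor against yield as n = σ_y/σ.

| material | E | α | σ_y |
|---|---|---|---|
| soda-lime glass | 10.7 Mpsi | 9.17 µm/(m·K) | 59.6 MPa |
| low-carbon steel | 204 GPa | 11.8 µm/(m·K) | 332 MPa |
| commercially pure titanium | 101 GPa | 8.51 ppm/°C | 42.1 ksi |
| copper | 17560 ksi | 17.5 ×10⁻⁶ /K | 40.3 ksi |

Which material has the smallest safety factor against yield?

Per material, after unit conversion:
  soda-lime glass: E = 73.77, α = 9.17, σ_y = 59.60 → σ = 171 MPa, n = 0.348
  low-carbon steel: E = 204.0, α = 11.8, σ_y = 332.0 → σ = 609 MPa, n = 0.545
  commercially pure titanium: E = 101.0, α = 8.51, σ_y = 290.3 → σ = 217 MPa, n = 1.33
  copper: E = 121.1, α = 17.5, σ_y = 277.9 → σ = 536 MPa, n = 0.518
The minimum is soda-lime glass at n = 0.348.

soda-lime glass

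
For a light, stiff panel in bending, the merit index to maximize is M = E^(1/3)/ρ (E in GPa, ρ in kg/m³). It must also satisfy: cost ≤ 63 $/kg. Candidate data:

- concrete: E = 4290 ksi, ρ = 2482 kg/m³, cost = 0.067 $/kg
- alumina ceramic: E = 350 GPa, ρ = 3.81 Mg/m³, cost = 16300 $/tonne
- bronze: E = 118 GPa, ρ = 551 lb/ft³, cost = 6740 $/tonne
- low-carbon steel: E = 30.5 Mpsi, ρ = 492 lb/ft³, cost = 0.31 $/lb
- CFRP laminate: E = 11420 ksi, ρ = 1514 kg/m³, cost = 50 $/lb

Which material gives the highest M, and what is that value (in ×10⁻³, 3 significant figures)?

alumina ceramic, M = 1.85×10⁻³

Screen on constraints: cost ≤ 63 $/kg. Survivors: concrete, alumina ceramic, bronze, low-carbon steel.
After converting to SI:
  concrete: E = 29.58 GPa, ρ = 2482 kg/m³
  alumina ceramic: E = 350.0 GPa, ρ = 3810 kg/m³
  bronze: E = 118.0 GPa, ρ = 8826 kg/m³
  low-carbon steel: E = 210.3 GPa, ρ = 7881 kg/m³
  alumina ceramic: M = 1.85×10⁻³
  concrete: M = 1.25×10⁻³
  low-carbon steel: M = 0.755×10⁻³
  bronze: M = 0.556×10⁻³
Alumina ceramic ranks first.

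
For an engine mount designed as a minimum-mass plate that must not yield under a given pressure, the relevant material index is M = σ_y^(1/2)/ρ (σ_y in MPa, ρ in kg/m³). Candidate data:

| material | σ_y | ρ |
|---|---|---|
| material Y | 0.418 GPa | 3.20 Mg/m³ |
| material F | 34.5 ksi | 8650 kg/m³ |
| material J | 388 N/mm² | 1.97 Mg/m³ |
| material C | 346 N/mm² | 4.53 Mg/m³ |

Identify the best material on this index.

In SI units:
  material Y: σ_y = 418.0 MPa, ρ = 3200 kg/m³
  material F: σ_y = 237.9 MPa, ρ = 8650 kg/m³
  material J: σ_y = 388.0 MPa, ρ = 1970 kg/m³
  material C: σ_y = 346.0 MPa, ρ = 4530 kg/m³
  material J: M = 10.0×10⁻³
  material Y: M = 6.39×10⁻³
  material C: M = 4.11×10⁻³
  material F: M = 1.78×10⁻³
Material J ranks first.

material J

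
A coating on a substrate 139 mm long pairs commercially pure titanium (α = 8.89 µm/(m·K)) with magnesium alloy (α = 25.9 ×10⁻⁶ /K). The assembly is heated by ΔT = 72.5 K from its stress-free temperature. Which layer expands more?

magnesium alloy

α(commercially pure titanium) = 8.89×10⁻⁶/K vs α(magnesium alloy) = 25.9×10⁻⁶/K.
Higher α expands more for the same ΔT: magnesium alloy.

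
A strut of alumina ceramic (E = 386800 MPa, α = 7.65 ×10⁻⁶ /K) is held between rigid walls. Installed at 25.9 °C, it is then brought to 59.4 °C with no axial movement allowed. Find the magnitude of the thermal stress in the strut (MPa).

99.1 MPa

E = 386800 MPa = 386.8 GPa.
ΔT = 33.50 K. Constrained thermal stress σ = E·α·ΔT = 386.8×10³ MPa × 7.65×10⁻⁶ × 33.50 = 99.1 MPa (compressive).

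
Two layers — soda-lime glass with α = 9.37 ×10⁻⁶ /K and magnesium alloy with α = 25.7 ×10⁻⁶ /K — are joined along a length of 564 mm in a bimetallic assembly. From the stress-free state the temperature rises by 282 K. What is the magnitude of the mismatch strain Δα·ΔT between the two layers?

Δα = |9.37 − 25.7|×10⁻⁶/K = 16.3×10⁻⁶/K.
Mismatch strain = Δα·ΔT = 16.3×10⁻⁶ × 282.0 = 4.61×10⁻³.

4.61×10⁻³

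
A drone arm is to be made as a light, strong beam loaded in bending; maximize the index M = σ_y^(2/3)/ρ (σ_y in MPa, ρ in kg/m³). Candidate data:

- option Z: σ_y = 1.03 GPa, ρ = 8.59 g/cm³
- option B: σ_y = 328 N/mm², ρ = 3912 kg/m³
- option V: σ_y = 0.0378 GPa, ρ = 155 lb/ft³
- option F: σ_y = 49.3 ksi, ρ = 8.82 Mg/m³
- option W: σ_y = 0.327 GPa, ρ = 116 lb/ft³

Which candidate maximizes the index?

option W

Normalizing units and computing the index:
  option Z: σ_y = 1030 MPa, ρ = 8590 kg/m³
  option B: σ_y = 328.0 MPa, ρ = 3912 kg/m³
  option V: σ_y = 37.80 MPa, ρ = 2483 kg/m³
  option F: σ_y = 339.9 MPa, ρ = 8820 kg/m³
  option W: σ_y = 327.0 MPa, ρ = 1858 kg/m³
  option W: M = 25.5×10⁻³
  option B: M = 12.2×10⁻³
  option Z: M = 11.9×10⁻³
  option F: M = 5.52×10⁻³
  option V: M = 4.54×10⁻³
Option W ranks first.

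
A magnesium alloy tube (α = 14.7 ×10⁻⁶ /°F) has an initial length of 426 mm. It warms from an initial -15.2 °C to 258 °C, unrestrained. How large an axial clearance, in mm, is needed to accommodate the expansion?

Convert α: 14.7×10⁻⁶/°F × (9/5) = 26.5×10⁻⁶/K.
ΔT = 258 − (-15.2) = 273.2 K.
ΔL = α·L₀·ΔT = 26.5×10⁻⁶ × 426 mm × 273.2 K = 3.08 mm.

3.08 mm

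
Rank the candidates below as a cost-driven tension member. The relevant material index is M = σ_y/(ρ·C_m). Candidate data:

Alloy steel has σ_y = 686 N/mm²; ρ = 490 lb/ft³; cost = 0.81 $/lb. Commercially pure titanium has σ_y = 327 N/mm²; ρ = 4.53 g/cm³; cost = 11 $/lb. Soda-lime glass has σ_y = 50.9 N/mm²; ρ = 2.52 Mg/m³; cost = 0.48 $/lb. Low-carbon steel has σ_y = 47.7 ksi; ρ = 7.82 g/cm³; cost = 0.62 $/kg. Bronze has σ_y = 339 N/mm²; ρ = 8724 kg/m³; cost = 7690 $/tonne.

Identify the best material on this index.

Convert each candidate to consistent units, then evaluate M:
  alloy steel: σ_y = 686.0 MPa, ρ = 7849 kg/m³, cost = 1.786 $/kg
  commercially pure titanium: σ_y = 327.0 MPa, ρ = 4530 kg/m³, cost = 24.25 $/kg
  soda-lime glass: σ_y = 50.90 MPa, ρ = 2520 kg/m³, cost = 1.058 $/kg
  low-carbon steel: σ_y = 328.9 MPa, ρ = 7820 kg/m³, cost = 0.6200 $/kg
  bronze: σ_y = 339.0 MPa, ρ = 8724 kg/m³, cost = 7.690 $/kg
  low-carbon steel: M = 67.8 kN·m per $
  alloy steel: M = 48.9 kN·m per $
  soda-lime glass: M = 19.1 kN·m per $
  bronze: M = 5.05 kN·m per $
  commercially pure titanium: M = 2.98 kN·m per $
Low-carbon steel ranks first.

low-carbon steel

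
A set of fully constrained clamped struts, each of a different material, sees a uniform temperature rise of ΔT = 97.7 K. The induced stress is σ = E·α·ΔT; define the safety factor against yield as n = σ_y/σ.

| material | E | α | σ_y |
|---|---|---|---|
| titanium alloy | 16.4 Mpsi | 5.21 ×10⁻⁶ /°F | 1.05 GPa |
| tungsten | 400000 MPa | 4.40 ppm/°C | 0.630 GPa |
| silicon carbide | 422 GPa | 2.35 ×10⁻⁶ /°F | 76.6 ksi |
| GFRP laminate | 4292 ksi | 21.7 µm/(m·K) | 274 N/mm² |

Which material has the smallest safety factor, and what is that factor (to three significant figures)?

silicon carbide, n = 3.03

In consistent units (E in GPa, α in ×10⁻⁶/K, σ_y in MPa):
  titanium alloy: E = 113.1, α = 9.38, σ_y = 1050 → σ = 104 MPa, n = 10.1
  tungsten: E = 400.0, α = 4.40, σ_y = 630.0 → σ = 172 MPa, n = 3.66
  silicon carbide: E = 422.0, α = 4.23, σ_y = 528.1 → σ = 174 MPa, n = 3.03
  GFRP laminate: E = 29.59, α = 21.7, σ_y = 274.0 → σ = 62.7 MPa, n = 4.37
Smallest n: silicon carbide with n = 3.03.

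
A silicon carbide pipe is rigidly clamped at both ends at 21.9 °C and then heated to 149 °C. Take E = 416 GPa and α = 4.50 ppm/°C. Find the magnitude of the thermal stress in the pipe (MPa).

ΔT = 127.1 K. Constrained thermal stress σ = E·α·ΔT = 416.0×10³ MPa × 4.50×10⁻⁶ × 127.1 = 238 MPa (compressive).

238 MPa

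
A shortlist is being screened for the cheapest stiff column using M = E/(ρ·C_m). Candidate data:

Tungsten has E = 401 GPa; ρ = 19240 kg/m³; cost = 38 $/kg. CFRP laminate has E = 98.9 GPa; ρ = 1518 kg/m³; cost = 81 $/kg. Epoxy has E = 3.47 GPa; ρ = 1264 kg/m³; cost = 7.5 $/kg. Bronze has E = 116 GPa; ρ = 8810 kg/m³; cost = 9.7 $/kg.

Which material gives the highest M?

Per-candidate index values:
  bronze: M = 1.36 MN·m per $
  CFRP laminate: M = 0.804 MN·m per $
  tungsten: M = 0.548 MN·m per $
  epoxy: M = 0.366 MN·m per $
Highest index: bronze.

bronze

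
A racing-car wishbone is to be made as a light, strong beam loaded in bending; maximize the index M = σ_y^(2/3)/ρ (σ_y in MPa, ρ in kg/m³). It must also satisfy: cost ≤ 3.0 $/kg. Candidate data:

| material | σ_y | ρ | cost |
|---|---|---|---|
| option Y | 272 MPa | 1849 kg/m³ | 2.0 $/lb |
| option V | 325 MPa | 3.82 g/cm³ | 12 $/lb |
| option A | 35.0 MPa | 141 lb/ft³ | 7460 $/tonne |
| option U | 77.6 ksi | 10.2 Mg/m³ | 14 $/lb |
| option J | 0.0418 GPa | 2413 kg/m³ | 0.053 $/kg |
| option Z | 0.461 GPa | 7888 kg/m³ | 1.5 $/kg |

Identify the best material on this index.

option Z

Screen on constraints: cost ≤ 3.0 $/kg. Survivors: option J, option Z.
In SI units:
  option J: σ_y = 41.80 MPa, ρ = 2413 kg/m³
  option Z: σ_y = 461.0 MPa, ρ = 7888 kg/m³
  option Z: M = 7.57×10⁻³
  option J: M = 4.99×10⁻³
Option Z has the largest M.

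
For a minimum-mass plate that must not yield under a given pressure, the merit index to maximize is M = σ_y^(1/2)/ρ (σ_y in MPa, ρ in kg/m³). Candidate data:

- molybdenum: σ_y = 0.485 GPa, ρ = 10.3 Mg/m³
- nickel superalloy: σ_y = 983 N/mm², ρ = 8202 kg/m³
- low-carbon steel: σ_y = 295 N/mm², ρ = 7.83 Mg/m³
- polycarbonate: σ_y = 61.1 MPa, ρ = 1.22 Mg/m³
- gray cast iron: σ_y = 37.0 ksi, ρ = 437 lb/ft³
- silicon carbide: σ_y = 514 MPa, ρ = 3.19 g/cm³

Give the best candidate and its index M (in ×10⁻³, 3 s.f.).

After converting to SI:
  molybdenum: σ_y = 485.0 MPa, ρ = 10300 kg/m³
  nickel superalloy: σ_y = 983.0 MPa, ρ = 8202 kg/m³
  low-carbon steel: σ_y = 295.0 MPa, ρ = 7830 kg/m³
  polycarbonate: σ_y = 61.10 MPa, ρ = 1220 kg/m³
  gray cast iron: σ_y = 255.1 MPa, ρ = 7000 kg/m³
  silicon carbide: σ_y = 514.0 MPa, ρ = 3190 kg/m³
  silicon carbide: M = 7.11×10⁻³
  polycarbonate: M = 6.41×10⁻³
  nickel superalloy: M = 3.82×10⁻³
  gray cast iron: M = 2.28×10⁻³
  low-carbon steel: M = 2.19×10⁻³
  molybdenum: M = 2.14×10⁻³
Silicon carbide has the largest M.

silicon carbide, M = 7.11×10⁻³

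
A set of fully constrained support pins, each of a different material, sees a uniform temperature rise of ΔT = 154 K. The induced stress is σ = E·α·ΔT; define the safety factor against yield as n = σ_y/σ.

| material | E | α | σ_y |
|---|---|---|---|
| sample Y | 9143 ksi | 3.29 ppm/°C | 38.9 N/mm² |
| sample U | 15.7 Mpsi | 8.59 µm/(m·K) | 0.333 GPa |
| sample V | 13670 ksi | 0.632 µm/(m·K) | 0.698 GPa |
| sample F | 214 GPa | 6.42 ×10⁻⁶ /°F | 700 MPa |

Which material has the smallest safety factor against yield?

Per material, after unit conversion:
  sample Y: E = 63.04, α = 3.29, σ_y = 38.90 → σ = 31.9 MPa, n = 1.22
  sample U: E = 108.2, α = 8.59, σ_y = 333.0 → σ = 143 MPa, n = 2.33
  sample V: E = 94.25, α = 0.632, σ_y = 698.0 → σ = 9.17 MPa, n = 76.1
  sample F: E = 214.0, α = 11.6, σ_y = 700.0 → σ = 381 MPa, n = 1.84
Smallest n: sample Y with n = 1.22.

sample Y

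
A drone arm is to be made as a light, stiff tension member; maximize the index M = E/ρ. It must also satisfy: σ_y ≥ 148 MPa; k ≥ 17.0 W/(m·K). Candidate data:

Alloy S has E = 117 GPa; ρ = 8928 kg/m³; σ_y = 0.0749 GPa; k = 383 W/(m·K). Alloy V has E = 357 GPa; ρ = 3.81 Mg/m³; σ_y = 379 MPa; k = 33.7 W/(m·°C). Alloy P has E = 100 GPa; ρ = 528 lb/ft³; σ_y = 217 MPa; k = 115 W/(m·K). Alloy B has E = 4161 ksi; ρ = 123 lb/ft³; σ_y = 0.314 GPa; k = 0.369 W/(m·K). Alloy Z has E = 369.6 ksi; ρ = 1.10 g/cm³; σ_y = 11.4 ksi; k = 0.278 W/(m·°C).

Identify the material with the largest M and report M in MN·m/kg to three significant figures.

alloy V, M = 93.7 MN·m/kg

Screen on constraints: σ_y ≥ 148 MPa; k ≥ 17.0 W/(m·K). Survivors: alloy V, alloy P.
Normalizing units and computing the index:
  alloy V: E = 357.0 GPa, ρ = 3810 kg/m³
  alloy P: E = 100.0 GPa, ρ = 8458 kg/m³
  alloy V: M = 93.7 MN·m/kg
  alloy P: M = 11.8 MN·m/kg
The maximum is for alloy V.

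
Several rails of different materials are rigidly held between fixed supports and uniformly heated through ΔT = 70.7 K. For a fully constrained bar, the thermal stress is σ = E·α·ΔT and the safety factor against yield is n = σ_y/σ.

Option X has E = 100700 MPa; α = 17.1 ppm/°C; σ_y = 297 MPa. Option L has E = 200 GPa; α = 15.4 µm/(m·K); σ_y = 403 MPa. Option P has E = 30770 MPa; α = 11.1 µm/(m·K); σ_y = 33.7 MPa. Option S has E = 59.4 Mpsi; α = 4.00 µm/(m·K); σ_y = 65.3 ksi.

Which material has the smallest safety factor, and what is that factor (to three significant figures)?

option P, n = 1.40

Converting E to GPa, α to ×10⁻⁶/K, σ_y to MPa, then σ and n for each:
  option X: E = 100.7, α = 17.1, σ_y = 297.0 → σ = 122 MPa, n = 2.44
  option L: E = 200.0, α = 15.4, σ_y = 403.0 → σ = 218 MPa, n = 1.85
  option P: E = 30.77, α = 11.1, σ_y = 33.70 → σ = 24.1 MPa, n = 1.40
  option S: E = 409.5, α = 4.00, σ_y = 450.2 → σ = 116 MPa, n = 3.89
Option P has the lowest safety factor, n = 1.40.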